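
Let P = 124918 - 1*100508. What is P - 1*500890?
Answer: -476480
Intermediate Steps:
P = 24410 (P = 124918 - 100508 = 24410)
P - 1*500890 = 24410 - 1*500890 = 24410 - 500890 = -476480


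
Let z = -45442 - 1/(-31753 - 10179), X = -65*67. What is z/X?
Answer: 1905473943/182613860 ≈ 10.434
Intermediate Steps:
X = -4355
z = -1905473943/41932 (z = -45442 - 1/(-41932) = -45442 - 1*(-1/41932) = -45442 + 1/41932 = -1905473943/41932 ≈ -45442.)
z/X = -1905473943/41932/(-4355) = -1905473943/41932*(-1/4355) = 1905473943/182613860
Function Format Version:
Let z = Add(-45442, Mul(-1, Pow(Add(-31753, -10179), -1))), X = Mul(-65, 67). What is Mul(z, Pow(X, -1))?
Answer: Rational(1905473943, 182613860) ≈ 10.434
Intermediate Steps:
X = -4355
z = Rational(-1905473943, 41932) (z = Add(-45442, Mul(-1, Pow(-41932, -1))) = Add(-45442, Mul(-1, Rational(-1, 41932))) = Add(-45442, Rational(1, 41932)) = Rational(-1905473943, 41932) ≈ -45442.)
Mul(z, Pow(X, -1)) = Mul(Rational(-1905473943, 41932), Pow(-4355, -1)) = Mul(Rational(-1905473943, 41932), Rational(-1, 4355)) = Rational(1905473943, 182613860)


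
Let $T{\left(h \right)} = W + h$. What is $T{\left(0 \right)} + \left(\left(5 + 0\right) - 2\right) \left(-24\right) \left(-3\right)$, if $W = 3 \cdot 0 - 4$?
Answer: $212$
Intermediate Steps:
$W = -4$ ($W = 0 - 4 = -4$)
$T{\left(h \right)} = -4 + h$
$T{\left(0 \right)} + \left(\left(5 + 0\right) - 2\right) \left(-24\right) \left(-3\right) = \left(-4 + 0\right) + \left(\left(5 + 0\right) - 2\right) \left(-24\right) \left(-3\right) = -4 + \left(5 - 2\right) \left(-24\right) \left(-3\right) = -4 + 3 \left(-24\right) \left(-3\right) = -4 - -216 = -4 + 216 = 212$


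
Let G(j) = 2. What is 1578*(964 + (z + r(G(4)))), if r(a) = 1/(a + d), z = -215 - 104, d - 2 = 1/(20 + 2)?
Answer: 90619806/89 ≈ 1.0182e+6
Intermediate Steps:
d = 45/22 (d = 2 + 1/(20 + 2) = 2 + 1/22 = 45/22 ≈ 2.0455)
z = -319
r(a) = 1/(45/22 + a) (r(a) = 1/(a + 45/22) = 1/(45/22 + a))
1578*(964 + (z + r(G(4)))) = 1578*(964 + (-319 + 22/(45 + 22*2))) = 1578*(964 + (-319 + 22/(45 + 44))) = 1578*(964 + (-319 + 22/89)) = 1578*(964 - 28369/89) = 1578*(57427/89) = 90619806/89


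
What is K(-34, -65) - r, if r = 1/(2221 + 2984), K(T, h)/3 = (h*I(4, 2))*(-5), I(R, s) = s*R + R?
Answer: 60898499/5205 ≈ 11700.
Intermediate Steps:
I(R, s) = R + R*s (I(R, s) = R*s + R = R + R*s)
K(T, h) = -180*h (K(T, h) = 3*((h*(4*(1 + 2)))*(-5)) = 3*((h*(4*3))*(-5)) = 3*((h*12)*(-5)) = 3*((12*h)*(-5)) = 3*(-60*h) = -180*h)
r = 1/5205 ≈ 0.00019212
K(-34, -65) - r = -180*(-65) - 1*1/5205 = 11700 - 1/5205 = 60898499/5205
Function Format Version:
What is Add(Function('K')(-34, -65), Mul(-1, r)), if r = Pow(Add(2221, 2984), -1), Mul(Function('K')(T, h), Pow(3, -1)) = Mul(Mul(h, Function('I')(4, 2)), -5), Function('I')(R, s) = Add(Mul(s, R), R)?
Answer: Rational(60898499, 5205) ≈ 11700.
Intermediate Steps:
Function('I')(R, s) = Add(R, Mul(R, s)) (Function('I')(R, s) = Add(Mul(R, s), R) = Add(R, Mul(R, s)))
Function('K')(T, h) = Mul(-180, h) (Function('K')(T, h) = Mul(3, Mul(Mul(h, Mul(4, Add(1, 2))), -5)) = Mul(3, Mul(Mul(h, Mul(4, 3)), -5)) = Mul(3, Mul(Mul(h, 12), -5)) = Mul(3, Mul(Mul(12, h), -5)) = Mul(3, Mul(-60, h)) = Mul(-180, h))
r = Rational(1, 5205) (r = Pow(5205, -1) = Rational(1, 5205) ≈ 0.00019212)
Add(Function('K')(-34, -65), Mul(-1, r)) = Add(Mul(-180, -65), Mul(-1, Rational(1, 5205))) = Add(11700, Rational(-1, 5205)) = Rational(60898499, 5205)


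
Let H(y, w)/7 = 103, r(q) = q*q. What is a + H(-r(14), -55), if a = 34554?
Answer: 35275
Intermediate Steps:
r(q) = q²
H(y, w) = 721 (H(y, w) = 7*103 = 721)
a + H(-r(14), -55) = 34554 + 721 = 35275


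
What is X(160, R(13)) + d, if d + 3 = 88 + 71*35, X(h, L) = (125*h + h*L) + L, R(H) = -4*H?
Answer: 14198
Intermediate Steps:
X(h, L) = L + 125*h + L*h (X(h, L) = (125*h + L*h) + L = L + 125*h + L*h)
d = 2570 (d = -3 + (88 + 71*35) = -3 + (88 + 2485) = -3 + 2573 = 2570)
X(160, R(13)) + d = (-4*13 + 125*160 - 4*13*160) + 2570 = (-52 + 20000 - 52*160) + 2570 = (-52 + 20000 - 8320) + 2570 = 11628 + 2570 = 14198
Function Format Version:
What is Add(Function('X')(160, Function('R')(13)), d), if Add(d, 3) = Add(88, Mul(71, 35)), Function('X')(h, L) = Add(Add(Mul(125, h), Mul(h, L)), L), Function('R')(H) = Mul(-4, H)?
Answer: 14198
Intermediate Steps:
Function('X')(h, L) = Add(L, Mul(125, h), Mul(L, h)) (Function('X')(h, L) = Add(Add(Mul(125, h), Mul(L, h)), L) = Add(L, Mul(125, h), Mul(L, h)))
d = 2570 (d = Add(-3, Add(88, Mul(71, 35))) = Add(-3, Add(88, 2485)) = Add(-3, 2573) = 2570)
Add(Function('X')(160, Function('R')(13)), d) = Add(Add(Mul(-4, 13), Mul(125, 160), Mul(Mul(-4, 13), 160)), 2570) = Add(Add(-52, 20000, Mul(-52, 160)), 2570) = Add(Add(-52, 20000, -8320), 2570) = Add(11628, 2570) = 14198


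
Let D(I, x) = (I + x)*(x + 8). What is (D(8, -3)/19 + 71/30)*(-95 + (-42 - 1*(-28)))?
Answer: -228791/570 ≈ -401.39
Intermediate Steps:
D(I, x) = (8 + x)*(I + x) (D(I, x) = (I + x)*(8 + x) = (8 + x)*(I + x))
(D(8, -3)/19 + 71/30)*(-95 + (-42 - 1*(-28))) = (((-3)**2 + 8*8 + 8*(-3) + 8*(-3))/19 + 71/30)*(-95 + (-42 - 1*(-28))) = ((9 + 64 - 24 - 24)*(1/19) + 71*(1/30))*(-95 + (-42 + 28)) = (25*(1/19) + 71/30)*(-95 - 14) = (25/19 + 71/30)*(-109) = (2099/570)*(-109) = -228791/570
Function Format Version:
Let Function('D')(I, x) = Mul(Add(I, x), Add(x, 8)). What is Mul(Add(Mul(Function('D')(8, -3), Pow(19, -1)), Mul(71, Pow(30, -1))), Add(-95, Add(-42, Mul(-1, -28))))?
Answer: Rational(-228791, 570) ≈ -401.39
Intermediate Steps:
Function('D')(I, x) = Mul(Add(8, x), Add(I, x)) (Function('D')(I, x) = Mul(Add(I, x), Add(8, x)) = Mul(Add(8, x), Add(I, x)))
Mul(Add(Mul(Function('D')(8, -3), Pow(19, -1)), Mul(71, Pow(30, -1))), Add(-95, Add(-42, Mul(-1, -28)))) = Mul(Add(Mul(Add(Pow(-3, 2), Mul(8, 8), Mul(8, -3), Mul(8, -3)), Pow(19, -1)), Mul(71, Pow(30, -1))), Add(-95, Add(-42, Mul(-1, -28)))) = Mul(Add(Mul(Add(9, 64, -24, -24), Rational(1, 19)), Mul(71, Rational(1, 30))), Add(-95, Add(-42, 28))) = Mul(Add(Mul(25, Rational(1, 19)), Rational(71, 30)), Add(-95, -14)) = Mul(Add(Rational(25, 19), Rational(71, 30)), -109) = Mul(Rational(2099, 570), -109) = Rational(-228791, 570)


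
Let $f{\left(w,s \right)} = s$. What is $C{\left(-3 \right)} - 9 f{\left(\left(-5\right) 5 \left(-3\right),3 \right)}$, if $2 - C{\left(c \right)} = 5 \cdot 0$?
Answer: $-25$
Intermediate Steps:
$C{\left(c \right)} = 2$ ($C{\left(c \right)} = 2 - 5 \cdot 0 = 2 - 0 = 2 + 0 = 2$)
$C{\left(-3 \right)} - 9 f{\left(\left(-5\right) 5 \left(-3\right),3 \right)} = 2 - 27 = -25$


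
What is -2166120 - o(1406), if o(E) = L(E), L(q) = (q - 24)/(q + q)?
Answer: -3045565411/1406 ≈ -2.1661e+6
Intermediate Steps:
L(q) = (-24 + q)/(2*q) (L(q) = (-24 + q)/((2*q)) = (-24 + q)*(1/(2*q)) = (-24 + q)/(2*q))
o(E) = (-24 + E)/(2*E)
-2166120 - o(1406) = -2166120 - (-24 + 1406)/(2*1406) = -2166120 - 1382/(2*1406) = -2166120 - 1*691/1406 = -2166120 - 691/1406 = -3045565411/1406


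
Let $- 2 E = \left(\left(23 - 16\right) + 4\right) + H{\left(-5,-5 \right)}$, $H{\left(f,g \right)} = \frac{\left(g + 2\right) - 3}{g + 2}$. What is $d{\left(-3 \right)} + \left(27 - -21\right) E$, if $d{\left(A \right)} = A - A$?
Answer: $-312$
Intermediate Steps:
$H{\left(f,g \right)} = \frac{-1 + g}{2 + g}$ ($H{\left(f,g \right)} = \frac{\left(2 + g\right) - 3}{2 + g} = \frac{-1 + g}{2 + g}$)
$d{\left(A \right)} = 0$
$E = - \frac{13}{2}$ ($E = - \frac{\left(\left(23 - 16\right) + 4\right) + \frac{-1 - 5}{2 - 5}}{2} = - \frac{\left(7 + 4\right) + \frac{1}{-3} \left(-6\right)}{2} = - \frac{11 - -2}{2} = - \frac{11 + 2}{2} = \left(- \frac{1}{2}\right) 13 = - \frac{13}{2} \approx -6.5$)
$d{\left(-3 \right)} + \left(27 - -21\right) E = 0 + \left(27 - -21\right) \left(- \frac{13}{2}\right) = 0 + \left(27 + 21\right) \left(- \frac{13}{2}\right) = 0 + 48 \left(- \frac{13}{2}\right) = 0 - 312 = -312$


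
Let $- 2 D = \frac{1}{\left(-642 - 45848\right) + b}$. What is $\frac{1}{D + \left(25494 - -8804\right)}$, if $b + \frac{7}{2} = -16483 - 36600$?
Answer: $\frac{199153}{6830549595} \approx 2.9156 \cdot 10^{-5}$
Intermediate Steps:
$b = - \frac{106173}{2}$ ($b = - \frac{7}{2} - 53083 = - \frac{106173}{2} \approx -53087.0$)
$D = \frac{1}{199153}$ ($D = - \frac{1}{2 \left(\left(-642 - 45848\right) - \frac{106173}{2}\right)} = - \frac{1}{2 \left(-46490 - \frac{106173}{2}\right)} = - \frac{1}{2 \left(- \frac{199153}{2}\right)} = \left(- \frac{1}{2}\right) \left(- \frac{2}{199153}\right) = \frac{1}{199153} \approx 5.0213 \cdot 10^{-6}$)
$\frac{1}{D + \left(25494 - -8804\right)} = \frac{1}{\frac{1}{199153} + \left(25494 - -8804\right)} = \frac{1}{\frac{1}{199153} + \left(25494 + 8804\right)} = \frac{1}{\frac{1}{199153} + 34298} = \frac{1}{\frac{6830549595}{199153}} = \frac{199153}{6830549595}$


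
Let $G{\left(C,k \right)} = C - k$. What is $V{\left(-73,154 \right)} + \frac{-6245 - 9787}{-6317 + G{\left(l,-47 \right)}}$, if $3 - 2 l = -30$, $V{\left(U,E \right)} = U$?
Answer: $- \frac{293649}{4169} \approx -70.436$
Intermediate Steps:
$l = \frac{33}{2}$ ($l = \frac{3}{2} - -15 = \frac{3}{2} + 15 = \frac{33}{2} \approx 16.5$)
$V{\left(-73,154 \right)} + \frac{-6245 - 9787}{-6317 + G{\left(l,-47 \right)}} = -73 + \frac{-6245 - 9787}{-6317 + \left(\frac{33}{2} - -47\right)} = -73 - \frac{16032}{-6317 + \left(\frac{33}{2} + 47\right)} = -73 - \frac{16032}{-6317 + \frac{127}{2}} = -73 - \frac{16032}{- \frac{12507}{2}} = -73 - - \frac{10688}{4169} = -73 + \frac{10688}{4169} = - \frac{293649}{4169}$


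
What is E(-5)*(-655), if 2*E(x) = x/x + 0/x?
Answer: -655/2 ≈ -327.50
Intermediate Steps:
E(x) = 1/2 (E(x) = (x/x + 0/x)/2 = (1 + 0)/2 = (1/2)*1 = 1/2)
E(-5)*(-655) = (1/2)*(-655) = -655/2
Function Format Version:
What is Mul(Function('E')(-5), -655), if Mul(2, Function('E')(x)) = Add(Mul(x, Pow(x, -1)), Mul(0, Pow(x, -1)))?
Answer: Rational(-655, 2) ≈ -327.50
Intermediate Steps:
Function('E')(x) = Rational(1, 2) (Function('E')(x) = Mul(Rational(1, 2), Add(Mul(x, Pow(x, -1)), Mul(0, Pow(x, -1)))) = Mul(Rational(1, 2), Add(1, 0)) = Mul(Rational(1, 2), 1) = Rational(1, 2))
Mul(Function('E')(-5), -655) = Mul(Rational(1, 2), -655) = Rational(-655, 2)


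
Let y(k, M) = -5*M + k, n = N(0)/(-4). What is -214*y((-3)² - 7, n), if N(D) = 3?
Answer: -2461/2 ≈ -1230.5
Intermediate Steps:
n = -¾ (n = 3/(-4) = 3*(-¼) = -¾ ≈ -0.75000)
y(k, M) = k - 5*M
-214*y((-3)² - 7, n) = -214*(((-3)² - 7) - 5*(-¾)) = -214*((9 - 7) + 15/4) = -214*(2 + 15/4) = -214*23/4 = -2461/2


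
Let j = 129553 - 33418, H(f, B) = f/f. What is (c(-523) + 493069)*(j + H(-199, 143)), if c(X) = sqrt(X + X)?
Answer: 47401681384 + 96136*I*sqrt(1046) ≈ 4.7402e+10 + 3.1092e+6*I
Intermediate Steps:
H(f, B) = 1
j = 96135
c(X) = sqrt(2)*sqrt(X) (c(X) = sqrt(2*X) = sqrt(2)*sqrt(X))
(c(-523) + 493069)*(j + H(-199, 143)) = (sqrt(2)*sqrt(-523) + 493069)*(96135 + 1) = (sqrt(2)*(I*sqrt(523)) + 493069)*96136 = (I*sqrt(1046) + 493069)*96136 = (493069 + I*sqrt(1046))*96136 = 47401681384 + 96136*I*sqrt(1046)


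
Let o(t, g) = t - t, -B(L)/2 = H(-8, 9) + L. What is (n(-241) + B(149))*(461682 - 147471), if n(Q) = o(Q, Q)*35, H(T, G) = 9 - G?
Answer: -93634878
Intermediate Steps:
B(L) = -2*L (B(L) = -2*((9 - 1*9) + L) = -2*((9 - 9) + L) = -2*(0 + L) = -2*L)
o(t, g) = 0
n(Q) = 0 (n(Q) = 0*35 = 0)
(n(-241) + B(149))*(461682 - 147471) = (0 - 2*149)*(461682 - 147471) = (0 - 298)*314211 = -298*314211 = -93634878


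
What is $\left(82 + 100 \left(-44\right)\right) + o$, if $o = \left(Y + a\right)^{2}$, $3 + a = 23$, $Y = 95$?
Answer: $8907$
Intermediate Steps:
$a = 20$ ($a = -3 + 23 = 20$)
$o = 13225$ ($o = \left(95 + 20\right)^{2} = 115^{2} = 13225$)
$\left(82 + 100 \left(-44\right)\right) + o = \left(82 + 100 \left(-44\right)\right) + 13225 = \left(82 - 4400\right) + 13225 = -4318 + 13225 = 8907$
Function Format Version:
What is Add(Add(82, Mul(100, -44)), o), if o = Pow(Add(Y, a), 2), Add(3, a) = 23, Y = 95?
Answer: 8907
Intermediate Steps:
a = 20 (a = Add(-3, 23) = 20)
o = 13225 (o = Pow(Add(95, 20), 2) = Pow(115, 2) = 13225)
Add(Add(82, Mul(100, -44)), o) = Add(Add(82, Mul(100, -44)), 13225) = Add(Add(82, -4400), 13225) = Add(-4318, 13225) = 8907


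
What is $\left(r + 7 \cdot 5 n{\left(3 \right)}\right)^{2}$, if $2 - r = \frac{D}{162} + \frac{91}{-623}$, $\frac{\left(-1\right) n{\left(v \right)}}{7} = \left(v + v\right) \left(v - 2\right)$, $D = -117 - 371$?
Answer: $\frac{111514508161849}{51969681} \approx 2.1458 \cdot 10^{6}$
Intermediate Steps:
$D = -488$ ($D = -117 - 371 = -488$)
$n{\left(v \right)} = - 14 v \left(-2 + v\right)$ ($n{\left(v \right)} = - 7 \left(v + v\right) \left(v - 2\right) = - 7 \cdot 2 v \left(-2 + v\right) = - 14 v \left(-2 + v\right)$)
$r = \frac{37187}{7209}$ ($r = 2 - \left(- \frac{488}{162} + \frac{91}{-623}\right) = 2 - \left(\left(-488\right) \frac{1}{162} + 91 \left(- \frac{1}{623}\right)\right) = 2 - \left(- \frac{244}{81} - \frac{13}{89}\right) = 2 - - \frac{22769}{7209} = 2 + \frac{22769}{7209} = \frac{37187}{7209} \approx 5.1584$)
$\left(r + 7 \cdot 5 n{\left(3 \right)}\right)^{2} = \left(\frac{37187}{7209} + 7 \cdot 5 \cdot 14 \cdot 3 \left(2 - 3\right)\right)^{2} = \left(\frac{37187}{7209} + 35 \cdot 14 \cdot 3 \left(2 - 3\right)\right)^{2} = \left(\frac{37187}{7209} + 35 \cdot 14 \cdot 3 \left(-1\right)\right)^{2} = \left(\frac{37187}{7209} + 35 \left(-42\right)\right)^{2} = \left(\frac{37187}{7209} - 1470\right)^{2} = \left(- \frac{10560043}{7209}\right)^{2} = \frac{111514508161849}{51969681}$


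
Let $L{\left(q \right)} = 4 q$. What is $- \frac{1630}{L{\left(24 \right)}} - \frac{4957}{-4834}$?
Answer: $- \frac{1850887}{116016} \approx -15.954$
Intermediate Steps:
$- \frac{1630}{L{\left(24 \right)}} - \frac{4957}{-4834} = - \frac{1630}{4 \cdot 24} - \frac{4957}{-4834} = - \frac{1630}{96} - - \frac{4957}{4834} = \left(-1630\right) \frac{1}{96} + \frac{4957}{4834} = - \frac{815}{48} + \frac{4957}{4834} = - \frac{1850887}{116016}$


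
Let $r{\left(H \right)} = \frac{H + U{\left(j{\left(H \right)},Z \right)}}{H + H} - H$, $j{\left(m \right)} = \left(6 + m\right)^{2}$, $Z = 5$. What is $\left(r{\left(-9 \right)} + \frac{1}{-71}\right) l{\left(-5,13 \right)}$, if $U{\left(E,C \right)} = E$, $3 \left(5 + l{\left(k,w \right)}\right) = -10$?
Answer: $- \frac{15950}{213} \approx -74.883$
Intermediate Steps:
$l{\left(k,w \right)} = - \frac{25}{3}$ ($l{\left(k,w \right)} = -5 + \frac{1}{3} \left(-10\right) = -5 - \frac{10}{3} = - \frac{25}{3}$)
$r{\left(H \right)} = - H + \frac{H + \left(6 + H\right)^{2}}{2 H}$ ($r{\left(H \right)} = \frac{H + \left(6 + H\right)^{2}}{H + H} - H = \frac{H + \left(6 + H\right)^{2}}{2 H} - H = - H + \frac{H + \left(6 + H\right)^{2}}{2 H}$)
$\left(r{\left(-9 \right)} + \frac{1}{-71}\right) l{\left(-5,13 \right)} = \left(\left(\frac{13}{2} + \frac{18}{-9} - - \frac{9}{2}\right) + \frac{1}{-71}\right) \left(- \frac{25}{3}\right) = \left(\left(\frac{13}{2} + 18 \left(- \frac{1}{9}\right) + \frac{9}{2}\right) - \frac{1}{71}\right) \left(- \frac{25}{3}\right) = \left(\left(\frac{13}{2} - 2 + \frac{9}{2}\right) - \frac{1}{71}\right) \left(- \frac{25}{3}\right) = \left(9 - \frac{1}{71}\right) \left(- \frac{25}{3}\right) = \frac{638}{71} \left(- \frac{25}{3}\right) = - \frac{15950}{213}$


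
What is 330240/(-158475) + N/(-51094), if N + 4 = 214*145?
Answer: -726337597/269904055 ≈ -2.6911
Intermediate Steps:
N = 31026 (N = -4 + 214*145 = -4 + 31030 = 31026)
330240/(-158475) + N/(-51094) = 330240/(-158475) + 31026/(-51094) = 330240*(-1/158475) + 31026*(-1/51094) = -22016/10565 - 15513/25547 = -726337597/269904055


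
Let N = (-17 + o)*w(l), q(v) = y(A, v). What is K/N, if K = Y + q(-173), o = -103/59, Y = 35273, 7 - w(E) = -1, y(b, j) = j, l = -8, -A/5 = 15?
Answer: -517725/2212 ≈ -234.05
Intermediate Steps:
A = -75 (A = -5*15 = -75)
w(E) = 8 (w(E) = 7 - 1*(-1) = 7 + 1 = 8)
q(v) = v
o = -103/59 (o = -103*1/59 = -103/59 ≈ -1.7458)
K = 35100 (K = 35273 - 173 = 35100)
N = -8848/59 (N = (-17 - 103/59)*8 = -1106/59*8 = -8848/59 ≈ -149.97)
K/N = 35100/(-8848/59) = 35100*(-59/8848) = -517725/2212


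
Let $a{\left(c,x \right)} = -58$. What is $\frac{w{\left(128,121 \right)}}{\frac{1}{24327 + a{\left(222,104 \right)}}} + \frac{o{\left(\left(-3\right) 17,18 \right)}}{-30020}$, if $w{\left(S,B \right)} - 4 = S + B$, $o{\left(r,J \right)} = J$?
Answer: $\frac{92162255561}{15010} \approx 6.1401 \cdot 10^{6}$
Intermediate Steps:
$w{\left(S,B \right)} = 4 + B + S$ ($w{\left(S,B \right)} = 4 + \left(S + B\right) = 4 + \left(B + S\right) = 4 + B + S$)
$\frac{w{\left(128,121 \right)}}{\frac{1}{24327 + a{\left(222,104 \right)}}} + \frac{o{\left(\left(-3\right) 17,18 \right)}}{-30020} = \frac{4 + 121 + 128}{\frac{1}{24327 - 58}} + \frac{18}{-30020} = \frac{253}{\frac{1}{24269}} + 18 \left(- \frac{1}{30020}\right) = 253 \frac{1}{\frac{1}{24269}} - \frac{9}{15010} = 253 \cdot 24269 - \frac{9}{15010} = 6140057 - \frac{9}{15010} = \frac{92162255561}{15010}$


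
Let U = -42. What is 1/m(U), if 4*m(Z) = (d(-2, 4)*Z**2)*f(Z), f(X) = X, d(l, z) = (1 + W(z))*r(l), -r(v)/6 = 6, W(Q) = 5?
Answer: 1/4000752 ≈ 2.4995e-7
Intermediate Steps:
r(v) = -36 (r(v) = -6*6 = -36)
d(l, z) = -216 (d(l, z) = (1 + 5)*(-36) = 6*(-36) = -216)
m(Z) = -54*Z**3 (m(Z) = ((-216*Z**2)*Z)/4 = (-216*Z**3)/4 = -54*Z**3)
1/m(U) = 1/(-54*(-42)**3) = 1/(-54*(-74088)) = 1/4000752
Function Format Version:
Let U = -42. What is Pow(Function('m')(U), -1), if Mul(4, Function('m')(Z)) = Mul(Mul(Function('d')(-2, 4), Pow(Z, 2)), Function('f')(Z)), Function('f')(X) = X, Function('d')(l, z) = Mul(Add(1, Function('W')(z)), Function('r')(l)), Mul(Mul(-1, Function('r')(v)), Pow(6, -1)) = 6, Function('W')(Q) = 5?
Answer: Rational(1, 4000752) ≈ 2.4995e-7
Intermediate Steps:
Function('r')(v) = -36 (Function('r')(v) = Mul(-6, 6) = -36)
Function('d')(l, z) = -216 (Function('d')(l, z) = Mul(Add(1, 5), -36) = Mul(6, -36) = -216)
Function('m')(Z) = Mul(-54, Pow(Z, 3)) (Function('m')(Z) = Mul(Rational(1, 4), Mul(Mul(-216, Pow(Z, 2)), Z)) = Mul(Rational(1, 4), Mul(-216, Pow(Z, 3))) = Mul(-54, Pow(Z, 3)))
Pow(Function('m')(U), -1) = Pow(Mul(-54, Pow(-42, 3)), -1) = Pow(Mul(-54, -74088), -1) = Pow(4000752, -1) = Rational(1, 4000752)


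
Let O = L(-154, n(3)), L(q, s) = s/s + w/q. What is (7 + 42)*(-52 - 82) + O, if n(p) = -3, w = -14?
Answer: -72214/11 ≈ -6564.9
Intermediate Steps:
L(q, s) = 1 - 14/q (L(q, s) = s/s - 14/q = 1 - 14/q)
O = 12/11 (O = (-14 - 154)/(-154) = -1/154*(-168) = 12/11 ≈ 1.0909)
(7 + 42)*(-52 - 82) + O = (7 + 42)*(-52 - 82) + 12/11 = 49*(-134) + 12/11 = -6566 + 12/11 = -72214/11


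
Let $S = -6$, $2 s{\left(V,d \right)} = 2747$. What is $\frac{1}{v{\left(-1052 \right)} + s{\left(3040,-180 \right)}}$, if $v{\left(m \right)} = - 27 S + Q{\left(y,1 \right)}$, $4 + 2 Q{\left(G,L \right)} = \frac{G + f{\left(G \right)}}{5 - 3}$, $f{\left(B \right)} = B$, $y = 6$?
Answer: $\frac{2}{3073} \approx 0.00065083$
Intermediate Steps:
$s{\left(V,d \right)} = \frac{2747}{2}$ ($s{\left(V,d \right)} = \frac{1}{2} \cdot 2747 = \frac{2747}{2}$)
$Q{\left(G,L \right)} = -2 + \frac{G}{2}$ ($Q{\left(G,L \right)} = -2 + \frac{\left(G + G\right) \frac{1}{5 - 3}}{2} = -2 + \frac{2 G \frac{1}{2}}{2} = -2 + \frac{G}{2}$)
$v{\left(m \right)} = 163$ ($v{\left(m \right)} = \left(-27\right) \left(-6\right) + \left(-2 + \frac{1}{2} \cdot 6\right) = 162 + \left(-2 + 3\right) = 162 + 1 = 163$)
$\frac{1}{v{\left(-1052 \right)} + s{\left(3040,-180 \right)}} = \frac{1}{163 + \frac{2747}{2}} = \frac{1}{\frac{3073}{2}} = \frac{2}{3073}$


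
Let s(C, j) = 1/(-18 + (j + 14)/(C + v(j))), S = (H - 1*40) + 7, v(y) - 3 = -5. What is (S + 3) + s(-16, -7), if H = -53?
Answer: -27491/331 ≈ -83.054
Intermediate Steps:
v(y) = -2 (v(y) = 3 - 5 = -2)
S = -86 (S = (-53 - 1*40) + 7 = (-53 - 40) + 7 = -93 + 7 = -86)
s(C, j) = 1/(-18 + (14 + j)/(-2 + C)) (s(C, j) = 1/(-18 + (j + 14)/(C - 2)) = 1/(-18 + (14 + j)/(-2 + C)))
(S + 3) + s(-16, -7) = (-86 + 3) + (-2 - 16)/(50 - 7 - 18*(-16)) = -83 - 18/(50 - 7 + 288) = -83 - 18/331 = -27491/331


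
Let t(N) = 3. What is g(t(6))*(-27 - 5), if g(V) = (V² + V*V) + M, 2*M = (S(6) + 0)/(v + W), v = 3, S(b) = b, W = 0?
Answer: -608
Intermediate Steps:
M = 1 (M = ((6 + 0)/(3 + 0))/2 = (6/3)/2 = (6*(⅓))/2 = (½)*2 = 1)
g(V) = 1 + 2*V² (g(V) = (V² + V*V) + 1 = (V² + V²) + 1 = 2*V² + 1 = 1 + 2*V²)
g(t(6))*(-27 - 5) = (1 + 2*3²)*(-27 - 5) = (1 + 2*9)*(-32) = (1 + 18)*(-32) = 19*(-32) = -608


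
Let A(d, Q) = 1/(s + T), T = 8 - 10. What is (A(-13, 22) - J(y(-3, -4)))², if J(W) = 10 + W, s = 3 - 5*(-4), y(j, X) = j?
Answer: 21316/441 ≈ 48.336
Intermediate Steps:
T = -2
s = 23 (s = 3 + 20 = 23)
A(d, Q) = 1/21 (A(d, Q) = 1/(23 - 2) = 1/21)
(A(-13, 22) - J(y(-3, -4)))² = (1/21 - (10 - 3))² = (1/21 - 1*7)² = (1/21 - 7)² = (-146/21)² = 21316/441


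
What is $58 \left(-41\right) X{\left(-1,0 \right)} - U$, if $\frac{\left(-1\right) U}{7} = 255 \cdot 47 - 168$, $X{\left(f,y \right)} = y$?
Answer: $82719$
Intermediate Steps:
$U = -82719$ ($U = - 7 \left(255 \cdot 47 - 168\right) = - 7 \left(11985 - 168\right) = \left(-7\right) 11817 = -82719$)
$58 \left(-41\right) X{\left(-1,0 \right)} - U = 58 \left(-41\right) 0 - -82719 = \left(-2378\right) 0 + 82719 = 0 + 82719 = 82719$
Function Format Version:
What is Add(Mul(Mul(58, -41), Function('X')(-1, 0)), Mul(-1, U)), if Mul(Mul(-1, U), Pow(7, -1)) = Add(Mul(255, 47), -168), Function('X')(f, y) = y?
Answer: 82719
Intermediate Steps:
U = -82719 (U = Mul(-7, Add(Mul(255, 47), -168)) = Mul(-7, Add(11985, -168)) = Mul(-7, 11817) = -82719)
Add(Mul(Mul(58, -41), Function('X')(-1, 0)), Mul(-1, U)) = Add(Mul(Mul(58, -41), 0), Mul(-1, -82719)) = Add(Mul(-2378, 0), 82719) = Add(0, 82719) = 82719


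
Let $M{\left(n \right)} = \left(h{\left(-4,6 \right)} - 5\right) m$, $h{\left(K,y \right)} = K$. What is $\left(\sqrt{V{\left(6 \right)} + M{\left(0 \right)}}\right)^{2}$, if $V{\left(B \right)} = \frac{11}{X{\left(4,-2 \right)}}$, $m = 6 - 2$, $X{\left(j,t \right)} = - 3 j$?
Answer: $- \frac{443}{12} \approx -36.917$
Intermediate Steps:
$m = 4$
$V{\left(B \right)} = - \frac{11}{12}$ ($V{\left(B \right)} = \frac{11}{\left(-3\right) 4} = \frac{11}{-12} = 11 \left(- \frac{1}{12}\right) = - \frac{11}{12}$)
$M{\left(n \right)} = -36$ ($M{\left(n \right)} = \left(-4 - 5\right) 4 = \left(-9\right) 4 = -36$)
$\left(\sqrt{V{\left(6 \right)} + M{\left(0 \right)}}\right)^{2} = \left(\sqrt{- \frac{11}{12} - 36}\right)^{2} = \left(\sqrt{- \frac{443}{12}}\right)^{2} = \left(\frac{i \sqrt{1329}}{6}\right)^{2} = - \frac{443}{12}$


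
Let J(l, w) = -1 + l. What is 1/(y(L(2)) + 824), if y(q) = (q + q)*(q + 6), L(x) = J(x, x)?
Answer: 1/838 ≈ 0.0011933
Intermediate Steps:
L(x) = -1 + x
y(q) = 2*q*(6 + q) (y(q) = (2*q)*(6 + q) = 2*q*(6 + q))
1/(y(L(2)) + 824) = 1/(2*(-1 + 2)*(6 + (-1 + 2)) + 824) = 1/(2*1*(6 + 1) + 824) = 1/(2*1*7 + 824) = 1/(14 + 824) = 1/838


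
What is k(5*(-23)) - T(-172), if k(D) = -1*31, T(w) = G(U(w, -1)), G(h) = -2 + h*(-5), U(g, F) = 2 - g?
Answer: 841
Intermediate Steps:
G(h) = -2 - 5*h
T(w) = -12 + 5*w (T(w) = -2 - 5*(2 - w) = -2 + (-10 + 5*w) = -12 + 5*w)
k(D) = -31
k(5*(-23)) - T(-172) = -31 - (-12 + 5*(-172)) = -31 - (-12 - 860) = -31 - 1*(-872) = -31 + 872 = 841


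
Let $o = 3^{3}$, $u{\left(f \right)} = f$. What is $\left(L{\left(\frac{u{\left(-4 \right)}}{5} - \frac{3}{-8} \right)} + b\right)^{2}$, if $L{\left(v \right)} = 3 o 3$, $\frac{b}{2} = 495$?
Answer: $1520289$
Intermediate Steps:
$b = 990$ ($b = 2 \cdot 495 = 990$)
$o = 27$
$L{\left(v \right)} = 243$ ($L{\left(v \right)} = 3 \cdot 27 \cdot 3 = 81 \cdot 3 = 243$)
$\left(L{\left(\frac{u{\left(-4 \right)}}{5} - \frac{3}{-8} \right)} + b\right)^{2} = \left(243 + 990\right)^{2} = 1233^{2} = 1520289$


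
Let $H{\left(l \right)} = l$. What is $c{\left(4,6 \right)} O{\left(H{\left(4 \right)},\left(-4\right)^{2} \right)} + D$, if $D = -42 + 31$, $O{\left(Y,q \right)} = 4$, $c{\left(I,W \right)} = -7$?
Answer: $-39$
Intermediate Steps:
$D = -11$
$c{\left(4,6 \right)} O{\left(H{\left(4 \right)},\left(-4\right)^{2} \right)} + D = \left(-7\right) 4 - 11 = -28 - 11 = -39$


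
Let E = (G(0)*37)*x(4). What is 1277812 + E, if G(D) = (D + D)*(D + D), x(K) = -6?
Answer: 1277812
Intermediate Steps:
G(D) = 4*D² (G(D) = (2*D)*(2*D) = 4*D²)
E = 0 (E = ((4*0²)*37)*(-6) = ((4*0)*37)*(-6) = (0*37)*(-6) = 0*(-6) = 0)
1277812 + E = 1277812 + 0 = 1277812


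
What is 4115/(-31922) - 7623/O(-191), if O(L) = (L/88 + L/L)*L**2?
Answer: 5951754283/119948287646 ≈ 0.049619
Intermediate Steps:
O(L) = L**2*(1 + L/88) (O(L) = (L*(1/88) + 1)*L**2 = (L/88 + 1)*L**2 = (1 + L/88)*L**2 = L**2*(1 + L/88))
4115/(-31922) - 7623/O(-191) = 4115/(-31922) - 7623*88/(36481*(88 - 191)) = 4115*(-1/31922) - 7623/((1/88)*36481*(-103)) = -4115/31922 - 7623/(-3757543/88) = -4115/31922 - 7623*(-88/3757543) = -4115/31922 + 670824/3757543 = 5951754283/119948287646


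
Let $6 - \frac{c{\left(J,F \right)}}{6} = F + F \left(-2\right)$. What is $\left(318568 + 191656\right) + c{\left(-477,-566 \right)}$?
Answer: $506864$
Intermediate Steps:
$c{\left(J,F \right)} = 36 + 6 F$ ($c{\left(J,F \right)} = 36 - 6 \left(F + F \left(-2\right)\right) = 36 - 6 \left(F - 2 F\right) = 36 - 6 \left(- F\right) = 36 + 6 F$)
$\left(318568 + 191656\right) + c{\left(-477,-566 \right)} = \left(318568 + 191656\right) + \left(36 + 6 \left(-566\right)\right) = 510224 + \left(36 - 3396\right) = 510224 - 3360 = 506864$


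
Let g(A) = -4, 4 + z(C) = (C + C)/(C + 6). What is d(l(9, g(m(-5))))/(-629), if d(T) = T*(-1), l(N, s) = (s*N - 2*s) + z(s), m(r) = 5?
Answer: -36/629 ≈ -0.057234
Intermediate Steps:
z(C) = -4 + 2*C/(6 + C) (z(C) = -4 + (C + C)/(C + 6) = -4 + (2*C)/(6 + C) = -4 + 2*C/(6 + C))
l(N, s) = -2*s + N*s + 2*(-12 - s)/(6 + s) (l(N, s) = (s*N - 2*s) + 2*(-12 - s)/(6 + s) = (N*s - 2*s) + 2*(-12 - s)/(6 + s) = (-2*s + N*s) + 2*(-12 - s)/(6 + s) = -2*s + N*s + 2*(-12 - s)/(6 + s))
d(T) = -T
d(l(9, g(m(-5))))/(-629) = -(-24 - 2*(-4) - 4*(-2 + 9)*(6 - 4))/(6 - 4)/(-629) = -(-24 + 8 - 4*7*2)/2*(-1/629) = -(-24 + 8 - 56)/2*(-1/629) = -(-72)/2*(-1/629) = -1*(-36)*(-1/629) = 36*(-1/629) = -36/629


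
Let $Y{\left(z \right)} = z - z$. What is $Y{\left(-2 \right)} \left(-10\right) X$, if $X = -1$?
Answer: $0$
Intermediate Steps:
$Y{\left(z \right)} = 0$
$Y{\left(-2 \right)} \left(-10\right) X = 0 \left(-10\right) \left(-1\right) = 0 \left(-1\right) = 0$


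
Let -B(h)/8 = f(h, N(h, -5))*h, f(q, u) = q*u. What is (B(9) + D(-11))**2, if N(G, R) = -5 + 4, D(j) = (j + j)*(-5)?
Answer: 574564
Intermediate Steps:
D(j) = -10*j (D(j) = (2*j)*(-5) = -10*j)
N(G, R) = -1
B(h) = 8*h**2 (B(h) = -8*h*(-1)*h = -8*(-h)*h = -(-8)*h**2 = 8*h**2)
(B(9) + D(-11))**2 = (8*9**2 - 10*(-11))**2 = (8*81 + 110)**2 = (648 + 110)**2 = 758**2 = 574564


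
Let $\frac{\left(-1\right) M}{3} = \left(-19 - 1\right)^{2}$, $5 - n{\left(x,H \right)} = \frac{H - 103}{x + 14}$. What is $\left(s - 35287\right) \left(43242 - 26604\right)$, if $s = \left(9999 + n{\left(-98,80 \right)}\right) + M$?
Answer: $- \frac{6168801935}{14} \approx -4.4063 \cdot 10^{8}$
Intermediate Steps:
$n{\left(x,H \right)} = 5 - \frac{-103 + H}{14 + x}$ ($n{\left(x,H \right)} = 5 - \frac{H - 103}{x + 14} = 5 - \frac{-103 + H}{14 + x}$)
$M = -1200$ ($M = - 3 \left(-19 - 1\right)^{2} = - 3 \left(-20\right)^{2} = \left(-3\right) 400 = -1200$)
$s = \frac{739513}{84}$ ($s = \left(9999 + \frac{173 - 80 + 5 \left(-98\right)}{14 - 98}\right) - 1200 = \left(9999 + \frac{173 - 80 - 490}{-84}\right) - 1200 = \left(9999 - - \frac{397}{84}\right) - 1200 = \left(9999 + \frac{397}{84}\right) - 1200 = \frac{840313}{84} - 1200 = \frac{739513}{84} \approx 8803.7$)
$\left(s - 35287\right) \left(43242 - 26604\right) = \left(\frac{739513}{84} - 35287\right) \left(43242 - 26604\right) = \left(- \frac{2224595}{84}\right) 16638 = - \frac{6168801935}{14}$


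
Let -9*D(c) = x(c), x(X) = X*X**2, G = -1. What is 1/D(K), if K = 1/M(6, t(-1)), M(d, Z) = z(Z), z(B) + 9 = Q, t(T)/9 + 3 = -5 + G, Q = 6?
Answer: 243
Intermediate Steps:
t(T) = -81 (t(T) = -27 + 9*(-5 - 1) = -27 + 9*(-6) = -27 - 54 = -81)
z(B) = -3 (z(B) = -9 + 6 = -3)
M(d, Z) = -3
x(X) = X**3
K = -1/3 (K = 1/(-3) = -1/3 ≈ -0.33333)
D(c) = -c**3/9
1/D(K) = 1/(-(-1/3)**3/9) = 1/(-1/9*(-1/27)) = 1/(1/243) = 243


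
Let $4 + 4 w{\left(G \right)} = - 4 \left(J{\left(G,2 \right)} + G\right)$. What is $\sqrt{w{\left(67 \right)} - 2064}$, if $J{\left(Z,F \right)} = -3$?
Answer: $i \sqrt{2129} \approx 46.141 i$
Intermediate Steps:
$w{\left(G \right)} = 2 - G$ ($w{\left(G \right)} = -1 + \frac{\left(-4\right) \left(-3 + G\right)}{4} = -1 + \frac{12 - 4 G}{4} = -1 - \left(-3 + G\right) = 2 - G$)
$\sqrt{w{\left(67 \right)} - 2064} = \sqrt{\left(2 - 67\right) - 2064} = \sqrt{-65 - 2064} = \sqrt{-2129} = i \sqrt{2129}$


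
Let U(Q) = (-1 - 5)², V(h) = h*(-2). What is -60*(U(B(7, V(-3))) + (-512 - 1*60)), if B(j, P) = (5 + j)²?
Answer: 32160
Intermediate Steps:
V(h) = -2*h
U(Q) = 36 (U(Q) = (-6)² = 36)
-60*(U(B(7, V(-3))) + (-512 - 1*60)) = -60*(36 + (-512 - 1*60)) = -60*(36 + (-512 - 60)) = -60*(36 - 572) = -60*(-536) = 32160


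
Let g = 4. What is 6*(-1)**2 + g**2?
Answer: 22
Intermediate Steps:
6*(-1)**2 + g**2 = 6*(-1)**2 + 4**2 = 6*1 + 16 = 6 + 16 = 22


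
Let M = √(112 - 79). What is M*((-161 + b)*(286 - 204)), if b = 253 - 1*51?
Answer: 3362*√33 ≈ 19313.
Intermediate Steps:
b = 202 (b = 253 - 51 = 202)
M = √33 ≈ 5.7446
M*((-161 + b)*(286 - 204)) = √33*((-161 + 202)*(286 - 204)) = √33*(41*82) = √33*3362 = 3362*√33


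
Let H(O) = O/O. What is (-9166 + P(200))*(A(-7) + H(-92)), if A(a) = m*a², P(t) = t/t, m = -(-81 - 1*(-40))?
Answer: -18421650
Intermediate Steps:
m = 41 (m = -(-81 + 40) = -1*(-41) = 41)
P(t) = 1
H(O) = 1
A(a) = 41*a²
(-9166 + P(200))*(A(-7) + H(-92)) = (-9166 + 1)*(41*(-7)² + 1) = -9165*(41*49 + 1) = -9165*(2009 + 1) = -9165*2010 = -18421650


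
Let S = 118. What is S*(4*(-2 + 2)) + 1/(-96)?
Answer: -1/96 ≈ -0.010417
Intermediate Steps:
S*(4*(-2 + 2)) + 1/(-96) = 118*(4*(-2 + 2)) + 1/(-96) = 118*(4*0) - 1/96 = 118*0 - 1/96 = 0 - 1/96 = -1/96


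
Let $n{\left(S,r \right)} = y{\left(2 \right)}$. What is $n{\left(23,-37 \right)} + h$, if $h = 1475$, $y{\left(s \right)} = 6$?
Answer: $1481$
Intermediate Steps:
$n{\left(S,r \right)} = 6$
$n{\left(23,-37 \right)} + h = 6 + 1475 = 1481$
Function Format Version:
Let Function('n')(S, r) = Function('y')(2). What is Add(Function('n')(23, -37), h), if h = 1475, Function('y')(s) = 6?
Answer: 1481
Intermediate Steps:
Function('n')(S, r) = 6
Add(Function('n')(23, -37), h) = Add(6, 1475) = 1481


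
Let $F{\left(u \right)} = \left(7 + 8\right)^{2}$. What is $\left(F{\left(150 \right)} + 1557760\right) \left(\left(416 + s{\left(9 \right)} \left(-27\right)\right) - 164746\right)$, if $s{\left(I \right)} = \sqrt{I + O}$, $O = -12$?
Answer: $-256023675050 - 42065595 i \sqrt{3} \approx -2.5602 \cdot 10^{11} - 7.286 \cdot 10^{7} i$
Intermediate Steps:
$s{\left(I \right)} = \sqrt{-12 + I}$ ($s{\left(I \right)} = \sqrt{I - 12} = \sqrt{-12 + I}$)
$F{\left(u \right)} = 225$ ($F{\left(u \right)} = 15^{2} = 225$)
$\left(F{\left(150 \right)} + 1557760\right) \left(\left(416 + s{\left(9 \right)} \left(-27\right)\right) - 164746\right) = \left(225 + 1557760\right) \left(\left(416 + \sqrt{-12 + 9} \left(-27\right)\right) - 164746\right) = 1557985 \left(\left(416 + \sqrt{-3} \left(-27\right)\right) - 164746\right) = 1557985 \left(\left(416 + i \sqrt{3} \left(-27\right)\right) - 164746\right) = 1557985 \left(\left(416 - 27 i \sqrt{3}\right) - 164746\right) = 1557985 \left(-164330 - 27 i \sqrt{3}\right) = -256023675050 - 42065595 i \sqrt{3}$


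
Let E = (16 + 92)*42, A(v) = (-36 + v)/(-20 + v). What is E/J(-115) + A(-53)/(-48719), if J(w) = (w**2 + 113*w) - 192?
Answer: 8066110825/67573253 ≈ 119.37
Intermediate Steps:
A(v) = (-36 + v)/(-20 + v)
E = 4536 (E = 108*42 = 4536)
J(w) = -192 + w**2 + 113*w
E/J(-115) + A(-53)/(-48719) = 4536/(-192 + (-115)**2 + 113*(-115)) + ((-36 - 53)/(-20 - 53))/(-48719) = 4536/(-192 + 13225 - 12995) + (-89/(-73))*(-1/48719) = 4536/38 - 1/73*(-89)*(-1/48719) = 4536*(1/38) + (89/73)*(-1/48719) = 2268/19 - 89/3556487 = 8066110825/67573253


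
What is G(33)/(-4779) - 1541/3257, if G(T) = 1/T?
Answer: -243029744/513651699 ≈ -0.47314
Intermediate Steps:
G(33)/(-4779) - 1541/3257 = 1/(33*(-4779)) - 1541/3257 = (1/33)*(-1/4779) - 1541*1/3257 = -1/157707 - 1541/3257 = -243029744/513651699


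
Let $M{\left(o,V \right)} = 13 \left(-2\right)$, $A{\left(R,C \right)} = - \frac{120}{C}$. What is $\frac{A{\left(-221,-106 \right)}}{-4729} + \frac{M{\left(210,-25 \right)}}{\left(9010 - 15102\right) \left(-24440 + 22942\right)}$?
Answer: $- \frac{277032761}{1143633572396} \approx -0.00024224$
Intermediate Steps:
$M{\left(o,V \right)} = -26$
$\frac{A{\left(-221,-106 \right)}}{-4729} + \frac{M{\left(210,-25 \right)}}{\left(9010 - 15102\right) \left(-24440 + 22942\right)} = \frac{\left(-120\right) \frac{1}{-106}}{-4729} - \frac{26}{\left(9010 - 15102\right) \left(-24440 + 22942\right)} = \left(-120\right) \left(- \frac{1}{106}\right) \left(- \frac{1}{4729}\right) - \frac{26}{\left(-6092\right) \left(-1498\right)} = \frac{60}{53} \left(- \frac{1}{4729}\right) - \frac{26}{9125816} = - \frac{60}{250637} - \frac{13}{4562908} = - \frac{277032761}{1143633572396}$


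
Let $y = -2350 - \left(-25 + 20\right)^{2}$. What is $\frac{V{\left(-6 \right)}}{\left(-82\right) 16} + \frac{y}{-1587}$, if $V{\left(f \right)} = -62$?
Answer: $\frac{1607197}{1041072} \approx 1.5438$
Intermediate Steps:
$y = -2375$ ($y = -2350 - \left(-5\right)^{2} = -2350 - 25 = -2375$)
$\frac{V{\left(-6 \right)}}{\left(-82\right) 16} + \frac{y}{-1587} = - \frac{62}{\left(-82\right) 16} - \frac{2375}{-1587} = - \frac{62}{-1312} - - \frac{2375}{1587} = \left(-62\right) \left(- \frac{1}{1312}\right) + \frac{2375}{1587} = \frac{31}{656} + \frac{2375}{1587} = \frac{1607197}{1041072}$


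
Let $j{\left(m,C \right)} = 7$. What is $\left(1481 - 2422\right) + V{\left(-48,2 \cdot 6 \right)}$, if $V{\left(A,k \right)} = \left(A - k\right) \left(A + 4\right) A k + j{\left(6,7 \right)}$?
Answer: $-1521574$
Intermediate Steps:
$V{\left(A,k \right)} = 7 + A k \left(4 + A\right) \left(A - k\right)$ ($V{\left(A,k \right)} = \left(A - k\right) \left(A + 4\right) A k + 7 = \left(A - k\right) \left(4 + A\right) A k + 7 = \left(4 + A\right) \left(A - k\right) A k + 7 = A \left(4 + A\right) \left(A - k\right) k + 7 = A k \left(4 + A\right) \left(A - k\right) + 7 = 7 + A k \left(4 + A\right) \left(A - k\right)$)
$\left(1481 - 2422\right) + V{\left(-48,2 \cdot 6 \right)} = \left(1481 - 2422\right) + \left(7 + 2 \cdot 6 \left(-48\right)^{3} - \left(-48\right)^{2} \left(2 \cdot 6\right)^{2} - - 192 \left(2 \cdot 6\right)^{2} + 4 \cdot 2 \cdot 6 \left(-48\right)^{2}\right) = -941 + \left(7 + 12 \left(-110592\right) - 2304 \cdot 12^{2} - - 192 \cdot 12^{2} + 4 \cdot 12 \cdot 2304\right) = -941 - \left(1216505 + 304128\right) = -941 + \left(7 - 1327104 - 331776 + 27648 + 110592\right) = -941 - 1520633 = -1521574$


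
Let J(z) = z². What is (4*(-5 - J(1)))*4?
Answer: -96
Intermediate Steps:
(4*(-5 - J(1)))*4 = (4*(-5 - 1*1²))*4 = (4*(-5 - 1*1))*4 = (4*(-5 - 1))*4 = (4*(-6))*4 = -24*4 = -96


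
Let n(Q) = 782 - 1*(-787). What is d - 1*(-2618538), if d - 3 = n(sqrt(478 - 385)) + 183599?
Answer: 2803709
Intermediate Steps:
n(Q) = 1569 (n(Q) = 782 + 787 = 1569)
d = 185171 (d = 3 + (1569 + 183599) = 3 + 185168 = 185171)
d - 1*(-2618538) = 185171 - 1*(-2618538) = 185171 + 2618538 = 2803709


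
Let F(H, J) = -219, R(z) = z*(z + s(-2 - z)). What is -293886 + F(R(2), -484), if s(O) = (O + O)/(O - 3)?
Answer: -294105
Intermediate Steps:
s(O) = 2*O/(-3 + O) (s(O) = (2*O)/(-3 + O) = 2*O/(-3 + O))
R(z) = z*(z + 2*(-2 - z)/(-5 - z)) (R(z) = z*(z + 2*(-2 - z)/(-3 + (-2 - z))) = z*(z + 2*(-2 - z)/(-5 - z)))
-293886 + F(R(2), -484) = -293886 - 219 = -294105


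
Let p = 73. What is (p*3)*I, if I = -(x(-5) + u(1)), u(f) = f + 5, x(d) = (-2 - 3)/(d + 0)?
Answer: -1533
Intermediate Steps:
x(d) = -5/d
u(f) = 5 + f
I = -7 (I = -(-5/(-5) + (5 + 1)) = -(-5*(-⅕) + 6) = -(1 + 6) = -1*7 = -7)
(p*3)*I = (73*3)*(-7) = 219*(-7) = -1533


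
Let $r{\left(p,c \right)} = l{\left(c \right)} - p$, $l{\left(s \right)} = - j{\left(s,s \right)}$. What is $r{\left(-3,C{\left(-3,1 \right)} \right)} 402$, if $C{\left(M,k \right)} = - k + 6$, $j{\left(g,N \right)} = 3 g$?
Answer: $-4824$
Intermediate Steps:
$C{\left(M,k \right)} = 6 - k$
$l{\left(s \right)} = - 3 s$
$r{\left(p,c \right)} = - p - 3 c$ ($r{\left(p,c \right)} = - 3 c - p = - p - 3 c$)
$r{\left(-3,C{\left(-3,1 \right)} \right)} 402 = \left(\left(-1\right) \left(-3\right) - 3 \left(6 - 1\right)\right) 402 = \left(3 - 3 \left(6 - 1\right)\right) 402 = \left(3 - 15\right) 402 = \left(-12\right) 402 = -4824$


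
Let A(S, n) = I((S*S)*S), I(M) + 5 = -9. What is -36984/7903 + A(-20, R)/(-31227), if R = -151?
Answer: -164969818/35255283 ≈ -4.6793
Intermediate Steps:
I(M) = -14 (I(M) = -5 - 9 = -14)
A(S, n) = -14
-36984/7903 + A(-20, R)/(-31227) = -36984/7903 - 14/(-31227) = -36984*1/7903 - 14*(-1/31227) = -36984/7903 + 2/4461 = -164969818/35255283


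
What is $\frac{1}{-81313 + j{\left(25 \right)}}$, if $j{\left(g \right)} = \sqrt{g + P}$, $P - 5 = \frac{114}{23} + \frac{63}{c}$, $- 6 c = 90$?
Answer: $- \frac{9350995}{760357452898} - \frac{3 \sqrt{45195}}{760357452898} \approx -1.2299 \cdot 10^{-5}$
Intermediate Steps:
$c = -15$ ($c = \left(- \frac{1}{6}\right) 90 = -15$)
$P = \frac{662}{115}$ ($P = 5 + \left(\frac{114}{23} + \frac{63}{-15}\right) = 5 + \left(114 \cdot \frac{1}{23} + 63 \left(- \frac{1}{15}\right)\right) = 5 + \left(\frac{114}{23} - \frac{21}{5}\right) = 5 + \frac{87}{115} = \frac{662}{115} \approx 5.7565$)
$j{\left(g \right)} = \sqrt{\frac{662}{115} + g}$ ($j{\left(g \right)} = \sqrt{g + \frac{662}{115}} = \sqrt{\frac{662}{115} + g}$)
$\frac{1}{-81313 + j{\left(25 \right)}} = \frac{1}{-81313 + \frac{\sqrt{76130 + 13225 \cdot 25}}{115}} = \frac{1}{-81313 + \frac{\sqrt{76130 + 330625}}{115}} = \frac{1}{-81313 + \frac{\sqrt{406755}}{115}} = \frac{1}{-81313 + \frac{3 \sqrt{45195}}{115}}$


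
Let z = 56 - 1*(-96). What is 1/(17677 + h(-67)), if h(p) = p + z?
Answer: 1/17762 ≈ 5.6300e-5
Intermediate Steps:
z = 152 (z = 56 + 96 = 152)
h(p) = 152 + p (h(p) = p + 152 = 152 + p)
1/(17677 + h(-67)) = 1/(17677 + (152 - 67)) = 1/(17677 + 85) = 1/17762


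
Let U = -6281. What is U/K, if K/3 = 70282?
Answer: -6281/210846 ≈ -0.029790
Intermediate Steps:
K = 210846 (K = 3*70282 = 210846)
U/K = -6281/210846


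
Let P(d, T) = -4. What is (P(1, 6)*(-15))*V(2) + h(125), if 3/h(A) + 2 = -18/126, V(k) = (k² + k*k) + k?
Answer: 2993/5 ≈ 598.60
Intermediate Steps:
V(k) = k + 2*k² (V(k) = (k² + k²) + k = 2*k² + k = k + 2*k²)
h(A) = -7/5 (h(A) = 3/(-2 - 18/126) = 3/(-2 - 18*1/126) = 3/(-2 - ⅐) = 3/(-15/7) = 3*(-7/15) = -7/5)
(P(1, 6)*(-15))*V(2) + h(125) = (-4*(-15))*(2*(1 + 2*2)) - 7/5 = 60*(2*(1 + 4)) - 7/5 = 60*(2*5) - 7/5 = 60*10 - 7/5 = 600 - 7/5 = 2993/5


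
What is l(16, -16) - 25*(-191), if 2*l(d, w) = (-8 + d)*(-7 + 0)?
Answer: 4747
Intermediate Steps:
l(d, w) = 28 - 7*d/2 (l(d, w) = ((-8 + d)*(-7 + 0))/2 = ((-8 + d)*(-7))/2 = (56 - 7*d)/2 = 28 - 7*d/2)
l(16, -16) - 25*(-191) = (28 - 7/2*16) - 25*(-191) = (28 - 56) + 4775 = -28 + 4775 = 4747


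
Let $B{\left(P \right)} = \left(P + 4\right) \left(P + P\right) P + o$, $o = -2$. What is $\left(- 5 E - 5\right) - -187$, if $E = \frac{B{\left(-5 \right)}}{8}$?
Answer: $\frac{429}{2} \approx 214.5$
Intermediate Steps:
$B{\left(P \right)} = -2 + 2 P^{2} \left(4 + P\right)$ ($B{\left(P \right)} = \left(P + 4\right) \left(P + P\right) P - 2 = \left(4 + P\right) 2 P P - 2 = 2 P \left(4 + P\right) P - 2 = 2 P^{2} \left(4 + P\right) - 2 = -2 + 2 P^{2} \left(4 + P\right)$)
$E = - \frac{13}{2}$ ($E = \frac{-2 + 2 \left(-5\right)^{3} + 8 \left(-5\right)^{2}}{8} = \left(-2 + 2 \left(-125\right) + 8 \cdot 25\right) \frac{1}{8} = \left(-2 - 250 + 200\right) \frac{1}{8} = \left(-52\right) \frac{1}{8} = - \frac{13}{2} \approx -6.5$)
$\left(- 5 E - 5\right) - -187 = \left(\left(-5\right) \left(- \frac{13}{2}\right) - 5\right) - -187 = \left(\frac{65}{2} - 5\right) + 187 = \frac{55}{2} + 187 = \frac{429}{2}$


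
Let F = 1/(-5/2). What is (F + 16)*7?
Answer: 546/5 ≈ 109.20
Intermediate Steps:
F = -⅖ (F = 1/(-5*½) = 1/(-5/2) = -⅖ ≈ -0.40000)
(F + 16)*7 = (-⅖ + 16)*7 = (78/5)*7 = 546/5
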